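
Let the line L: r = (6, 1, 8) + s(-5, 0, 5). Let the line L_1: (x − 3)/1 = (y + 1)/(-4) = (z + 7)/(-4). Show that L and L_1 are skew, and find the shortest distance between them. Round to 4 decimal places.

10.3075

L_1 has direction (1, -4, -4) through (3, -1, -7).
Common perpendicular direction n = (-5, 0, 5) × (1, -4, -4) = (20, -15, 20).
With w = (3, -1, -7) − (6, 1, 8) = (-3, -2, -15), w · n = -330.
Since n ≠ 0 the lines are not parallel, and w · n = -330 ≠ 0 so they do not intersect; hence they are skew.
Distance = |w · n| / |n| = |-330| / √1025 ≈ 10.3075.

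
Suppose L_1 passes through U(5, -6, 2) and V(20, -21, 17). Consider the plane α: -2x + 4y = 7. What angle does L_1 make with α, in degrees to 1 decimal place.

50.8

A direction vector for L_1 is V − U = (15, -15, 15).
sin θ = |n·v| / (|n||v|) = |-90| / (√20 · √675) = 0.77460.
θ ≈ 50.8°.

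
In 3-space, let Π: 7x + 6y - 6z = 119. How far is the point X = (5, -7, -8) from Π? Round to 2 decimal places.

n·X − d = (7)·(5) + (6)·(-7) + (-6)·(-8) − 119 = -78; |n| = √121.
Distance = |-78| / √121 = 78/√121 ≈ 7.09.

7.09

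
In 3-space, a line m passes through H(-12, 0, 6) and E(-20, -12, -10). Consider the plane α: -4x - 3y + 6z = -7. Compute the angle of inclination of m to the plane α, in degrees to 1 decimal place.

9.6

A direction vector for m is E − H = (-8, -12, -16).
sin θ = |n·v| / (|n||v|) = |-28| / (√61 · √464) = 0.16643.
θ ≈ 9.6°.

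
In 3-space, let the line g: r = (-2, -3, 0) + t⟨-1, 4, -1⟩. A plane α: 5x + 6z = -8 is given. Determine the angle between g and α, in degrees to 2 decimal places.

19.39

sin θ = |n·v| / (|n||v|) = |-11| / (√61 · √18) = 0.33196.
θ ≈ 19.39°.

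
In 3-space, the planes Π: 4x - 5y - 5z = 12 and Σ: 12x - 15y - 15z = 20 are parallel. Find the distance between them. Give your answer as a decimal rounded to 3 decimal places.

0.656

Rescale Σ by 1/3: 4x - 5y - 5z = 20/3. Then distance = |12 − (20/3)| / √66 ≈ 0.656.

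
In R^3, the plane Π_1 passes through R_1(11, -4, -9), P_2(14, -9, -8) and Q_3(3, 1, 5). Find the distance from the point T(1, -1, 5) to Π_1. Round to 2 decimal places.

R_1P_2 = (3, -5, 1), R_1Q_3 = (-8, 5, 14); a normal to Π_1 is R_1P_2 × R_1Q_3 = (-75, -50, -25).
Using R_1: Π_1 has equation -75x - 50y - 25z = -400.
n·T − d = (-75)·(1) + (-50)·(-1) + (-25)·(5) − (-400) = 250; |n| = √8750.
Distance = |250| / √8750 = 250/√8750 ≈ 2.67.

2.67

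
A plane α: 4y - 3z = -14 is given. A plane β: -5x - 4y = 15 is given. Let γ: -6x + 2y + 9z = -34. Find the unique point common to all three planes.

(1, -5, -2)

Solving the 3×3 linear system 4y - 3z = -14, -5x - 4y = 15, -6x + 2y + 9z = -34 (e.g. by elimination or Cramer's rule, determinant = 282) gives (1, -5, -2).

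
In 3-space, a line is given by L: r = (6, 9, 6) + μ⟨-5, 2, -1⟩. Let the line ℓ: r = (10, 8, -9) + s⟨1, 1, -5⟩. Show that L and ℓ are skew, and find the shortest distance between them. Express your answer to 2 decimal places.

Common perpendicular direction n = (-5, 2, -1) × (1, 1, -5) = (-9, -26, -7).
With w = (10, 8, -9) − (6, 9, 6) = (4, -1, -15), w · n = 95.
Since n ≠ 0 the lines are not parallel, and w · n = 95 ≠ 0 so they do not intersect; hence they are skew.
Distance = |w · n| / |n| = |95| / √806 ≈ 3.35.

3.35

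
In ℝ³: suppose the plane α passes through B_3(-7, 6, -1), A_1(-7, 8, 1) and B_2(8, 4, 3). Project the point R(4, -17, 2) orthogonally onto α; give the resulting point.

B_3A_1 = (0, 2, 2), B_3B_2 = (15, -2, 4); a normal to α is B_3A_1 × B_3B_2 = (12, 30, -30).
Using B_3: α has equation 12x + 30y - 30z = 126.
Foot = R − λn with λ = (n·R − d)/|n|² = (-522 − 126)/1944 = -1/3.
Foot = (4, -17, 2) − (-1/3)·(12, 30, -30) = (8, -7, -8).

(8, -7, -8)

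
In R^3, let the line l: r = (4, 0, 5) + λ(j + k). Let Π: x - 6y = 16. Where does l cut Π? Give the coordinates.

Substitute r = (4, 0, 5) + t(0, 1, 1) into the plane: 4 + (-6)t = 16, so t = -2.
Intersection: (4, 0, 5) + (-2)·(0, 1, 1) = (4, -2, 3).

(4, -2, 3)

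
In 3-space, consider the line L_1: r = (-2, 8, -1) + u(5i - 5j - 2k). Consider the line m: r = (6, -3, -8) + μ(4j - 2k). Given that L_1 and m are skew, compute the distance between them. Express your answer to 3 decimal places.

3.693

Common perpendicular direction n = (5, -5, -2) × (0, 4, -2) = (18, 10, 20).
With w = (6, -3, -8) − (-2, 8, -1) = (8, -11, -7), w · n = -106.
Distance = |w · n| / |n| = |-106| / √824 ≈ 3.693.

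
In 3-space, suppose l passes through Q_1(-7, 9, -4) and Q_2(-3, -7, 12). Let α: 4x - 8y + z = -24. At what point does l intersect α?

(-5, 1, 4)

A direction vector for l is Q_2 − Q_1 = (4, -16, 16).
Substitute r = (-7, 9, -4) + t(4, -16, 16) into the plane: -104 + 160t = -24, so t = 1/2.
Intersection: (-7, 9, -4) + (1/2)·(4, -16, 16) = (-5, 1, 4).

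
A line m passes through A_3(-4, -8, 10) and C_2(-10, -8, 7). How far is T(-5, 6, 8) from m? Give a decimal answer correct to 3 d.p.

14.064

A direction vector for m is C_2 − A_3 = (-6, 0, -3).
Taking (-4, -8, 10) on m with direction v = (-6, 0, -3): w = T − (-4, -8, 10) = (-1, 14, -2), and w × v = (-42, 9, 84).
Distance = |w × v| / |v| = √8901 / √45 ≈ 14.064.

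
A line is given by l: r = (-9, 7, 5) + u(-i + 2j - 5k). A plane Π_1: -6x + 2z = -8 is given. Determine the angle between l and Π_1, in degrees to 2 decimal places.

sin θ = |n·v| / (|n||v|) = |-4| / (√40 · √30) = 0.11547.
θ ≈ 6.63°.

6.63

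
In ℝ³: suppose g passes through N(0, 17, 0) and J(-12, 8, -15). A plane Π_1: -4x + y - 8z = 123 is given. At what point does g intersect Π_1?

A direction vector for g is J − N = (-12, -9, -15).
Substitute r = (0, 17, 0) + t(-12, -9, -15) into the plane: 17 + 159t = 123, so t = 2/3.
Intersection: (0, 17, 0) + (2/3)·(-12, -9, -15) = (-8, 11, -10).

(-8, 11, -10)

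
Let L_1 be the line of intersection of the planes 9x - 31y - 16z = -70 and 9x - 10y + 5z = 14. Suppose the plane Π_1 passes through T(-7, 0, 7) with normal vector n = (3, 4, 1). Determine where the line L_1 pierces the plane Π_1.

(-4, -2, 6)

Direction of L_1: (9, -31, -16) × (9, -10, 5) = (-315, -189, 189).
A point on L_1: solving the two plane equations with x = 6 gives (6, 4, 0).
Π_1: n·r = n·T gives 3x + 4y + z = -14.
Substitute r = (6, 4, 0) + t(-315, -189, 189) into the plane: 34 + (-1512)t = -14, so t = 2/63.
Intersection: (6, 4, 0) + (2/63)·(-315, -189, 189) = (-4, -2, 6).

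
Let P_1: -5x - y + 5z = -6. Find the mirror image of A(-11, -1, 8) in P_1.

λ = (n·A − d)/|n|² = (96 − (-6))/51 = 2.
Reflection = A − 2λn = (-11, -1, 8) − 4·(-5, -1, 5) = (9, 3, -12).

(9, 3, -12)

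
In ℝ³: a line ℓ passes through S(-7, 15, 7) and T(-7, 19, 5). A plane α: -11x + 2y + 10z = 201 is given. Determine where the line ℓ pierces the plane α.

A direction vector for ℓ is T − S = (0, 4, -2).
Substitute r = (-7, 15, 7) + t(0, 4, -2) into the plane: 177 + (-12)t = 201, so t = -2.
Intersection: (-7, 15, 7) + (-2)·(0, 4, -2) = (-7, 7, 11).

(-7, 7, 11)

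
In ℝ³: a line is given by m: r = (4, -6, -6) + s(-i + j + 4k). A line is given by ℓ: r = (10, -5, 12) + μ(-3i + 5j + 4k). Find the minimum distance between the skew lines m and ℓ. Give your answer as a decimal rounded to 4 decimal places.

Common perpendicular direction n = (-1, 1, 4) × (-3, 5, 4) = (-16, -8, -2).
With w = (10, -5, 12) − (4, -6, -6) = (6, 1, 18), w · n = -140.
Distance = |w · n| / |n| = |-140| / √324 ≈ 7.7778.

7.7778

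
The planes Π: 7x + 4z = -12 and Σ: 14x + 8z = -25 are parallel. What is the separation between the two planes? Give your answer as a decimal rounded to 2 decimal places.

0.06

Rescale Σ by 1/2: 7x + 4z = -25/2. Then distance = |-12 − (-25/2)| / √65 ≈ 0.06.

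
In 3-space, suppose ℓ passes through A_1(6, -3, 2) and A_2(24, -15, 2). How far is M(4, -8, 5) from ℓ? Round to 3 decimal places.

6.064

A direction vector for ℓ is A_2 − A_1 = (18, -12, 0).
Taking (6, -3, 2) on ℓ with direction v = (18, -12, 0): w = M − (6, -3, 2) = (-2, -5, 3), and w × v = (36, 54, 114).
Distance = |w × v| / |v| = √17208 / √468 ≈ 6.064.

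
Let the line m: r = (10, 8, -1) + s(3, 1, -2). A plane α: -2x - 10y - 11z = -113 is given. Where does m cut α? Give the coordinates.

Substitute r = (10, 8, -1) + t(3, 1, -2) into the plane: -89 + 6t = -113, so t = -4.
Intersection: (10, 8, -1) + (-4)·(3, 1, -2) = (-2, 4, 7).

(-2, 4, 7)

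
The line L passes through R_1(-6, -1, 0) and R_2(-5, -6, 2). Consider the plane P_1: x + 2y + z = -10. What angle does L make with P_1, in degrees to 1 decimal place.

31.4

A direction vector for L is R_2 − R_1 = (1, -5, 2).
sin θ = |n·v| / (|n||v|) = |-7| / (√6 · √30) = 0.52175.
θ ≈ 31.4°.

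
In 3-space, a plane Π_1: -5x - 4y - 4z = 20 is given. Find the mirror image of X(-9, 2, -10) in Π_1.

λ = (n·X − d)/|n|² = (77 − 20)/57 = 1.
Reflection = X − 2λn = (-9, 2, -10) − 2·(-5, -4, -4) = (1, 10, -2).

(1, 10, -2)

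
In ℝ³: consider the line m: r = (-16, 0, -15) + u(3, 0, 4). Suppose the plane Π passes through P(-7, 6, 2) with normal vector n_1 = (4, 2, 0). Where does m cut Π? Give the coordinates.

(-4, 0, 1)

Π: n_1·r = n_1·P gives 4x + 2y = -16.
Substitute r = (-16, 0, -15) + t(3, 0, 4) into the plane: -64 + 12t = -16, so t = 4.
Intersection: (-16, 0, -15) + 4·(3, 0, 4) = (-4, 0, 1).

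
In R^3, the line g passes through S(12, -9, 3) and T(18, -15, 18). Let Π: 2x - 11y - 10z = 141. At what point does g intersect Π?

A direction vector for g is T − S = (6, -6, 15).
Substitute r = (12, -9, 3) + t(6, -6, 15) into the plane: 93 + (-72)t = 141, so t = -2/3.
Intersection: (12, -9, 3) + (-2/3)·(6, -6, 15) = (8, -5, -7).

(8, -5, -7)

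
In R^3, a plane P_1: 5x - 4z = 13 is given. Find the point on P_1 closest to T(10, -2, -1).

(5, -2, 3)

Foot = T − λn with λ = (n·T − d)/|n|² = (54 − 13)/41 = 1.
Foot = (10, -2, -1) − 1·(5, 0, -4) = (5, -2, 3).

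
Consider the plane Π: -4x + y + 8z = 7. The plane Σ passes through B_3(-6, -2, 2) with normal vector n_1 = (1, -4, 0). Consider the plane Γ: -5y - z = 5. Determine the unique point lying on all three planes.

(-2, -1, 0)

Σ: n_1·r = n_1·B_3 gives x - 4y = 2.
Solving the 3×3 linear system -4x + y + 8z = 7, x - 4y = 2, -5y - z = 5 (e.g. by elimination or Cramer's rule, determinant = -55) gives (-2, -1, 0).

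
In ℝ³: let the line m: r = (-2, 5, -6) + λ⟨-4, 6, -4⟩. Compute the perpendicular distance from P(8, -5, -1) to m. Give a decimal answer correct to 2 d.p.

Taking (-2, 5, -6) on m with direction v = (-4, 6, -4): w = P − (-2, 5, -6) = (10, -10, 5), and w × v = (10, 20, 20).
Distance = |w × v| / |v| = √900 / √68 ≈ 3.64.

3.64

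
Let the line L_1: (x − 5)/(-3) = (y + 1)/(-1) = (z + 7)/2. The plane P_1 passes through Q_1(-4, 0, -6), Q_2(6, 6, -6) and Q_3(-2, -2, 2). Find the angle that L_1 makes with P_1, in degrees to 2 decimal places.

20.29

L_1 has direction (-3, -1, 2) through (5, -1, -7).
Q_1Q_2 = (10, 6, 0), Q_1Q_3 = (2, -2, 8); a normal to P_1 is Q_1Q_2 × Q_1Q_3 = (48, -80, -32).
Using Q_1: P_1 has equation 48x - 80y - 32z = 0.
sin θ = |n·v| / (|n||v|) = |-128| / (√9728 · √14) = 0.34684.
θ ≈ 20.29°.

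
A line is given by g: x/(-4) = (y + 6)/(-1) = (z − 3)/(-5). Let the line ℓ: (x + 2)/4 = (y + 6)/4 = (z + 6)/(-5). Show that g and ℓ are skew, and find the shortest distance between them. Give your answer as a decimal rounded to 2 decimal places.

1.19

g has direction (-4, -1, -5) through (0, -6, 3).
ℓ has direction (4, 4, -5) through (-2, -6, -6).
Common perpendicular direction n = (-4, -1, -5) × (4, 4, -5) = (25, -40, -12).
With w = (-2, -6, -6) − (0, -6, 3) = (-2, 0, -9), w · n = 58.
Since n ≠ 0 the lines are not parallel, and w · n = 58 ≠ 0 so they do not intersect; hence they are skew.
Distance = |w · n| / |n| = |58| / √2369 ≈ 1.19.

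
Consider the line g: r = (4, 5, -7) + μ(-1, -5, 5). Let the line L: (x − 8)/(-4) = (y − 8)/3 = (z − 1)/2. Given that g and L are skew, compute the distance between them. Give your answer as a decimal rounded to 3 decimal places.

8.792

L has direction (-4, 3, 2) through (8, 8, 1).
Common perpendicular direction n = (-1, -5, 5) × (-4, 3, 2) = (-25, -18, -23).
With w = (8, 8, 1) − (4, 5, -7) = (4, 3, 8), w · n = -338.
Distance = |w · n| / |n| = |-338| / √1478 ≈ 8.792.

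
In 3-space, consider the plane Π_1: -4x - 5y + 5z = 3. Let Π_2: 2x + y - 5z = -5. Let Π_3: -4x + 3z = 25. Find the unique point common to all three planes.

Solving the 3×3 linear system -4x - 5y + 5z = 3, 2x + y - 5z = -5, -4x + 3z = 25 (e.g. by elimination or Cramer's rule, determinant = -62) gives (-7, 4, -1).

(-7, 4, -1)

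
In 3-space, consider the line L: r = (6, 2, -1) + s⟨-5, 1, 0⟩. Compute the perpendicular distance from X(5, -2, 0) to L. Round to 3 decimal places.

Taking (6, 2, -1) on L with direction v = (-5, 1, 0): w = X − (6, 2, -1) = (-1, -4, 1), and w × v = (-1, -5, -21).
Distance = |w × v| / |v| = √467 / √26 ≈ 4.238.

4.238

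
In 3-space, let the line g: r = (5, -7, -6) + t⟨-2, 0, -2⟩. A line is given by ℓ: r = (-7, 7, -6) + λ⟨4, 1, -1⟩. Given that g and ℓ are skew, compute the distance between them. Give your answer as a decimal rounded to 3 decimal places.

15.781

Common perpendicular direction n = (-2, 0, -2) × (4, 1, -1) = (2, -10, -2).
With w = (-7, 7, -6) − (5, -7, -6) = (-12, 14, 0), w · n = -164.
Distance = |w · n| / |n| = |-164| / √108 ≈ 15.781.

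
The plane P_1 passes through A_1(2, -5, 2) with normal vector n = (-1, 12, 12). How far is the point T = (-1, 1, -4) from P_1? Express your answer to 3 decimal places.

P_1: n·r = n·A_1 gives -x + 12y + 12z = -38.
n·T − d = (-1)·(-1) + (12)·(1) + (12)·(-4) − (-38) = 3; |n| = √289.
Distance = |3| / √289 = 3/√289 ≈ 0.176.

0.176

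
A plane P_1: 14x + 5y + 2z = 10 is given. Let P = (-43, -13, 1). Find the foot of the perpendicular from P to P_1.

Foot = P − λn with λ = (n·P − d)/|n|² = (-665 − 10)/225 = -3.
Foot = (-43, -13, 1) − (-3)·(14, 5, 2) = (-1, 2, 7).

(-1, 2, 7)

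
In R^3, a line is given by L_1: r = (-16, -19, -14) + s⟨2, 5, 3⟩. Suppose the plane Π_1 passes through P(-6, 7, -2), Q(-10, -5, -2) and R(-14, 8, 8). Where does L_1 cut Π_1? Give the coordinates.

(-8, 1, -2)

PQ = (-4, -12, 0), PR = (-8, 1, 10); a normal to Π_1 is PQ × PR = (-120, 40, -100).
Using P: Π_1 has equation -120x + 40y - 100z = 1200.
Substitute r = (-16, -19, -14) + t(2, 5, 3) into the plane: 2560 + (-340)t = 1200, so t = 4.
Intersection: (-16, -19, -14) + 4·(2, 5, 3) = (-8, 1, -2).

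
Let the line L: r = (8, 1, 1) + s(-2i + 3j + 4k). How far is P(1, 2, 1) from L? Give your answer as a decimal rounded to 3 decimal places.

Taking (8, 1, 1) on L with direction v = (-2, 3, 4): w = P − (8, 1, 1) = (-7, 1, 0), and w × v = (4, 28, -19).
Distance = |w × v| / |v| = √1161 / √29 ≈ 6.327.

6.327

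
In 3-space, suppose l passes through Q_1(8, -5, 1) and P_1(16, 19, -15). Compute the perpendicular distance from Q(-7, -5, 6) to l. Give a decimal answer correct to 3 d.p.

14.330

A direction vector for l is P_1 − Q_1 = (8, 24, -16).
Taking (8, -5, 1) on l with direction v = (8, 24, -16): w = Q − (8, -5, 1) = (-15, 0, 5), and w × v = (-120, -200, -360).
Distance = |w × v| / |v| = √184000 / √896 ≈ 14.330.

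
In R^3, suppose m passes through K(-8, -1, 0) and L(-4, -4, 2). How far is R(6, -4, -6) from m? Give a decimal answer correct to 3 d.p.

A direction vector for m is L − K = (4, -3, 2).
Taking (-8, -1, 0) on m with direction v = (4, -3, 2): w = R − (-8, -1, 0) = (14, -3, -6), and w × v = (-24, -52, -30).
Distance = |w × v| / |v| = √4180 / √29 ≈ 12.006.

12.006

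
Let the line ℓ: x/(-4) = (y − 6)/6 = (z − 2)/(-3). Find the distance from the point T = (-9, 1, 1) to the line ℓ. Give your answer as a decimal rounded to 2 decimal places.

ℓ has direction (-4, 6, -3) through (0, 6, 2).
Taking (0, 6, 2) on ℓ with direction v = (-4, 6, -3): w = T − (0, 6, 2) = (-9, -5, -1), and w × v = (21, -23, -74).
Distance = |w × v| / |v| = √6446 / √61 ≈ 10.28.

10.28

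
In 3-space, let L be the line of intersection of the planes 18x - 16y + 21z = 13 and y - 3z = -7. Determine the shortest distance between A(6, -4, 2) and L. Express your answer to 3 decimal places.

8.950

Direction of L: (18, -16, 21) × (0, 1, -3) = (27, 54, 18).
A point on L: solving the two plane equations with x = -4 gives (-4, -4, 1).
Taking (-4, -4, 1) on L with direction v = (27, 54, 18): w = A − (-4, -4, 1) = (10, 0, 1), and w × v = (-54, -153, 540).
Distance = |w × v| / |v| = √317925 / √3969 ≈ 8.950.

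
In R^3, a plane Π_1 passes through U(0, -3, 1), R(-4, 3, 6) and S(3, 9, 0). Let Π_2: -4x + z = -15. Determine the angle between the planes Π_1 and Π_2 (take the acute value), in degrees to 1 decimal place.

59.3

UR = (-4, 6, 5), US = (3, 12, -1); a normal to Π_1 is UR × US = (-66, 11, -66).
Using U: Π_1 has equation -66x + 11y - 66z = -99.
cos θ = |n₁·n₂| / (|n₁||n₂|) = |198| / (√8833 · √17).
θ = arccos(0.51096) ≈ 59.3°.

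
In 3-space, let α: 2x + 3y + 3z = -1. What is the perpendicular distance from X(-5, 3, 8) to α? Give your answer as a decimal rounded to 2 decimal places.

5.12

n·X − d = (2)·(-5) + (3)·(3) + (3)·(8) − (-1) = 24; |n| = √22.
Distance = |24| / √22 = 24/√22 ≈ 5.12.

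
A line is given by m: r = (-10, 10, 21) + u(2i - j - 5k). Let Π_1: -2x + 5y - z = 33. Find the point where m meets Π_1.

(-2, 6, 1)

Substitute r = (-10, 10, 21) + t(2, -1, -5) into the plane: 49 + (-4)t = 33, so t = 4.
Intersection: (-10, 10, 21) + 4·(2, -1, -5) = (-2, 6, 1).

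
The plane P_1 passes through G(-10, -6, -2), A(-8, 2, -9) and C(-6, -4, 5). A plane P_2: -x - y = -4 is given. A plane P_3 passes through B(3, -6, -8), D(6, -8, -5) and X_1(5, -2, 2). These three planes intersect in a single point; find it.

(-2, 6, 0)

GA = (2, 8, -7), GC = (4, 2, 7); a normal to P_1 is GA × GC = (70, -42, -28).
Using G: P_1 has equation 70x - 42y - 28z = -392.
BD = (3, -2, 3), BX_1 = (2, 4, 10); a normal to P_3 is BD × BX_1 = (-32, -24, 16).
Using B: P_3 has equation -32x - 24y + 16z = -80.
Solving the 3×3 linear system 70x - 42y - 28z = -392, -x - y = -4, -32x - 24y + 16z = -80 (e.g. by elimination or Cramer's rule, determinant = -1568) gives (-2, 6, 0).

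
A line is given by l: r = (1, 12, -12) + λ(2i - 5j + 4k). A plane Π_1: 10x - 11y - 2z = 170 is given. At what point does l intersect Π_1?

(9, -8, 4)

Substitute r = (1, 12, -12) + t(2, -5, 4) into the plane: -98 + 67t = 170, so t = 4.
Intersection: (1, 12, -12) + 4·(2, -5, 4) = (9, -8, 4).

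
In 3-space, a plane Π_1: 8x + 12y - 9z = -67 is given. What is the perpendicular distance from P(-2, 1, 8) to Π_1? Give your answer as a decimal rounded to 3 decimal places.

0.529

n·P − d = (8)·(-2) + (12)·(1) + (-9)·(8) − (-67) = -9; |n| = √289.
Distance = |-9| / √289 = 9/√289 ≈ 0.529.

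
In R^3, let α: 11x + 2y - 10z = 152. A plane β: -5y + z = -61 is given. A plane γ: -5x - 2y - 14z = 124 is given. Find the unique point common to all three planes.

Solving the 3×3 linear system 11x + 2y - 10z = 152, -5y + z = -61, -5x - 2y - 14z = 124 (e.g. by elimination or Cramer's rule, determinant = 1032) gives (2, 10, -11).

(2, 10, -11)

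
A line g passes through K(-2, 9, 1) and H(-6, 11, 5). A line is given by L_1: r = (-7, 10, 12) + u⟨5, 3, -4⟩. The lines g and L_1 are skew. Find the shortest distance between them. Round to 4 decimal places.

4.6000

A direction vector for g is H − K = (-4, 2, 4).
Common perpendicular direction n = (-4, 2, 4) × (5, 3, -4) = (-20, 4, -22).
With w = (-7, 10, 12) − (-2, 9, 1) = (-5, 1, 11), w · n = -138.
Distance = |w · n| / |n| = |-138| / √900 ≈ 4.6000.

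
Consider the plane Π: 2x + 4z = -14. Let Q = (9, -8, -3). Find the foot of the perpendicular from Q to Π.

Foot = Q − λn with λ = (n·Q − d)/|n|² = (6 − (-14))/20 = 1.
Foot = (9, -8, -3) − 1·(2, 0, 4) = (7, -8, -7).

(7, -8, -7)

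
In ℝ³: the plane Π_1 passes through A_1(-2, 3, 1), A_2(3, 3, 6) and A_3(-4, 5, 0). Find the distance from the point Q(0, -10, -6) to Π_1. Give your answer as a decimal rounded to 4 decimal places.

A_1A_2 = (5, 0, 5), A_1A_3 = (-2, 2, -1); a normal to Π_1 is A_1A_2 × A_1A_3 = (-10, -5, 10).
Using A_1: Π_1 has equation -10x - 5y + 10z = 15.
n·Q − d = (-10)·(0) + (-5)·(-10) + (10)·(-6) − 15 = -25; |n| = √225.
Distance = |-25| / √225 = 25/√225 ≈ 1.6667.

1.6667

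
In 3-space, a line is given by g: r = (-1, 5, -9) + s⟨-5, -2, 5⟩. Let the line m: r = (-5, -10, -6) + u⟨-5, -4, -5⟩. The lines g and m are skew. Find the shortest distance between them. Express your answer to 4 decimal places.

Common perpendicular direction n = (-5, -2, 5) × (-5, -4, -5) = (30, -50, 10).
With w = (-5, -10, -6) − (-1, 5, -9) = (-4, -15, 3), w · n = 660.
Distance = |w · n| / |n| = |660| / √3500 ≈ 11.1560.

11.1560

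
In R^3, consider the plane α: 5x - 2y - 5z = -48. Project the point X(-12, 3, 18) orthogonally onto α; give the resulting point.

(-2, -1, 8)

Foot = X − λn with λ = (n·X − d)/|n|² = (-156 − (-48))/54 = -2.
Foot = (-12, 3, 18) − (-2)·(5, -2, -5) = (-2, -1, 8).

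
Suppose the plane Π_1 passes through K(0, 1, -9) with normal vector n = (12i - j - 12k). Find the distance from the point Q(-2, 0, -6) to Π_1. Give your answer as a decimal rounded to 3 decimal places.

Π_1: n·r = n·K gives 12x - y - 12z = 107.
n·Q − d = (12)·(-2) + (-1)·(0) + (-12)·(-6) − 107 = -59; |n| = √289.
Distance = |-59| / √289 = 59/√289 ≈ 3.471.

3.471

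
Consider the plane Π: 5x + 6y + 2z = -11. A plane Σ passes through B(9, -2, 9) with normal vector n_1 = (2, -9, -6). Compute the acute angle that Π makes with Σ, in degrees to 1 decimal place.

50.8

Σ: n_1·r = n_1·B gives 2x - 9y - 6z = -18.
cos θ = |n₁·n₂| / (|n₁||n₂|) = |-56| / (√65 · √121).
θ = arccos(0.63145) ≈ 50.8°.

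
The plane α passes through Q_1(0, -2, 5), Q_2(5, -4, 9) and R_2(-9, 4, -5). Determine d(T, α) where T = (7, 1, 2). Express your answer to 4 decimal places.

Q_1Q_2 = (5, -2, 4), Q_1R_2 = (-9, 6, -10); a normal to α is Q_1Q_2 × Q_1R_2 = (-4, 14, 12).
Using Q_1: α has equation -4x + 14y + 12z = 32.
n·T − d = (-4)·(7) + (14)·(1) + (12)·(2) − 32 = -22; |n| = √356.
Distance = |-22| / √356 = 22/√356 ≈ 1.1660.

1.1660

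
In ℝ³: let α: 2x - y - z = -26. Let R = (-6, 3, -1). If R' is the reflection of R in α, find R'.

(-14, 7, 3)

λ = (n·R − d)/|n|² = (-14 − (-26))/6 = 2.
Reflection = R − 2λn = (-6, 3, -1) − 4·(2, -1, -1) = (-14, 7, 3).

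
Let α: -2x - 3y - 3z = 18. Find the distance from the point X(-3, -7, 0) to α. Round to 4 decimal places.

n·X − d = (-2)·(-3) + (-3)·(-7) + (-3)·(0) − 18 = 9; |n| = √22.
Distance = |9| / √22 = 9/√22 ≈ 1.9188.

1.9188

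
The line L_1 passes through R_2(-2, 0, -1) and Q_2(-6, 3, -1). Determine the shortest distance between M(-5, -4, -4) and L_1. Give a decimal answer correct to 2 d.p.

A direction vector for L_1 is Q_2 − R_2 = (-4, 3, 0).
Taking (-2, 0, -1) on L_1 with direction v = (-4, 3, 0): w = M − (-2, 0, -1) = (-3, -4, -3), and w × v = (9, 12, -25).
Distance = |w × v| / |v| = √850 / √25 ≈ 5.83.

5.83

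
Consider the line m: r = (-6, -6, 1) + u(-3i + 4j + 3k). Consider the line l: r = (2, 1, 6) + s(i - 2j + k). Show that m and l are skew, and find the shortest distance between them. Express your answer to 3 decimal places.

Common perpendicular direction n = (-3, 4, 3) × (1, -2, 1) = (10, 6, 2).
With w = (2, 1, 6) − (-6, -6, 1) = (8, 7, 5), w · n = 132.
Since n ≠ 0 the lines are not parallel, and w · n = 132 ≠ 0 so they do not intersect; hence they are skew.
Distance = |w · n| / |n| = |132| / √140 ≈ 11.156.

11.156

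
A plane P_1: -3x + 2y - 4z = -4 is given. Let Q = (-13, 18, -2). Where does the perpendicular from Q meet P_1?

(-4, 12, 10)

Foot = Q − λn with λ = (n·Q − d)/|n|² = (83 − (-4))/29 = 3.
Foot = (-13, 18, -2) − 3·(-3, 2, -4) = (-4, 12, 10).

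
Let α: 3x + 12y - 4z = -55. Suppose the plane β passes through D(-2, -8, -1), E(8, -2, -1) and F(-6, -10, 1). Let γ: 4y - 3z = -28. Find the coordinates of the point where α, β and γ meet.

(3, -4, 4)

DE = (10, 6, 0), DF = (-4, -2, 2); a normal to β is DE × DF = (12, -20, 4).
Using D: β has equation 12x - 20y + 4z = 132.
Solving the 3×3 linear system 3x + 12y - 4z = -55, 12x - 20y + 4z = 132, 4y - 3z = -28 (e.g. by elimination or Cramer's rule, determinant = 372) gives (3, -4, 4).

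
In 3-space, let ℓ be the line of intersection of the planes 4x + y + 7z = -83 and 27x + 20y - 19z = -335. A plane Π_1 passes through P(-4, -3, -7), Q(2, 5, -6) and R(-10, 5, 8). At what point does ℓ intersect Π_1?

(-10, -8, -5)

Direction of ℓ: (4, 1, 7) × (27, 20, -19) = (-159, 265, 53).
A point on ℓ: solving the two plane equations with x = -22 gives (-22, 12, -1).
PQ = (6, 8, 1), PR = (-6, 8, 15); a normal to Π_1 is PQ × PR = (112, -96, 96).
Using P: Π_1 has equation 112x - 96y + 96z = -832.
Substitute r = (-22, 12, -1) + t(-159, 265, 53) into the plane: -3712 + (-38160)t = -832, so t = -4/53.
Intersection: (-22, 12, -1) + (-4/53)·(-159, 265, 53) = (-10, -8, -5).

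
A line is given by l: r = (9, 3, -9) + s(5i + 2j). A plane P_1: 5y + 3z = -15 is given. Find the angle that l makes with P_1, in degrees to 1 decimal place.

sin θ = |n·v| / (|n||v|) = |10| / (√34 · √29) = 0.31846.
θ ≈ 18.6°.

18.6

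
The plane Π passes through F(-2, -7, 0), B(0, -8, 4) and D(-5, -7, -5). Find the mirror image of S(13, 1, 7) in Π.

FB = (2, -1, 4), FD = (-3, 0, -5); a normal to Π is FB × FD = (5, -2, -3).
Using F: Π has equation 5x - 2y - 3z = 4.
λ = (n·S − d)/|n|² = (42 − 4)/38 = 1.
Reflection = S − 2λn = (13, 1, 7) − 2·(5, -2, -3) = (3, 5, 13).

(3, 5, 13)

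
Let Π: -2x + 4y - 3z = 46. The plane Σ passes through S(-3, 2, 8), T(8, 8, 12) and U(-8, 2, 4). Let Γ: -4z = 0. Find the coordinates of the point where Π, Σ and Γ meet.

(-7, 8, 0)

ST = (11, 6, 4), SU = (-5, 0, -4); a normal to Σ is ST × SU = (-24, 24, 30).
Using S: Σ has equation -24x + 24y + 30z = 360.
Solving the 3×3 linear system -2x + 4y - 3z = 46, -24x + 24y + 30z = 360, -4z = 0 (e.g. by elimination or Cramer's rule, determinant = -192) gives (-7, 8, 0).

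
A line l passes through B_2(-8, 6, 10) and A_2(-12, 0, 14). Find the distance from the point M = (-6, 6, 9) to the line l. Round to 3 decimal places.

1.698

A direction vector for l is A_2 − B_2 = (-4, -6, 4).
Taking (-8, 6, 10) on l with direction v = (-4, -6, 4): w = M − (-8, 6, 10) = (2, 0, -1), and w × v = (-6, -4, -12).
Distance = |w × v| / |v| = √196 / √68 ≈ 1.698.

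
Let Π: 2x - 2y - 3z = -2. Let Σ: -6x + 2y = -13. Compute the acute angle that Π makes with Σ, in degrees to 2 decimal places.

cos θ = |n₁·n₂| / (|n₁||n₂|) = |-16| / (√17 · √40).
θ = arccos(0.61357) ≈ 52.15°.

52.15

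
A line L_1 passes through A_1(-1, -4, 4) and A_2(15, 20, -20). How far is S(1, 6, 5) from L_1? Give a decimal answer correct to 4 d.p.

A direction vector for L_1 is A_2 − A_1 = (16, 24, -24).
Taking (-1, -4, 4) on L_1 with direction v = (16, 24, -24): w = S − (-1, -4, 4) = (2, 10, 1), and w × v = (-264, 64, -112).
Distance = |w × v| / |v| = √86336 / √1408 ≈ 7.8306.

7.8306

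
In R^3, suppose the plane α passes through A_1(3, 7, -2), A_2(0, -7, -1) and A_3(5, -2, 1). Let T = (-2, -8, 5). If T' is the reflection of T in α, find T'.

A_1A_2 = (-3, -14, 1), A_1A_3 = (2, -9, 3); a normal to α is A_1A_2 × A_1A_3 = (-33, 11, 55).
Using A_1: α has equation -33x + 11y + 55z = -132.
λ = (n·T − d)/|n|² = (253 − (-132))/4235 = 1/11.
Reflection = T − 2λn = (-2, -8, 5) − (2/11)·(-33, 11, 55) = (4, -10, -5).

(4, -10, -5)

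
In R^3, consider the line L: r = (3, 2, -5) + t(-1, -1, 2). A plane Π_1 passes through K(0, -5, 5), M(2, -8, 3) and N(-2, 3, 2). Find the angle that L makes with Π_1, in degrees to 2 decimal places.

KM = (2, -3, -2), KN = (-2, 8, -3); a normal to Π_1 is KM × KN = (25, 10, 10).
Using K: Π_1 has equation 25x + 10y + 10z = 0.
sin θ = |n·v| / (|n||v|) = |-15| / (√825 · √6) = 0.21320.
θ ≈ 12.31°.

12.31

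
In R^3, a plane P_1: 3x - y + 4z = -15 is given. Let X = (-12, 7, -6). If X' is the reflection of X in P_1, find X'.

λ = (n·X − d)/|n|² = (-67 − (-15))/26 = -2.
Reflection = X − 2λn = (-12, 7, -6) − (-4)·(3, -1, 4) = (0, 3, 10).

(0, 3, 10)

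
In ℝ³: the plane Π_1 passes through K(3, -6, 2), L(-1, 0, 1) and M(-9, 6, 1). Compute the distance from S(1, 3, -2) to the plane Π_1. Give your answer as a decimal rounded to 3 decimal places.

1.385

KL = (-4, 6, -1), KM = (-12, 12, -1); a normal to Π_1 is KL × KM = (6, 8, 24).
Using K: Π_1 has equation 6x + 8y + 24z = 18.
n·S − d = (6)·(1) + (8)·(3) + (24)·(-2) − 18 = -36; |n| = √676.
Distance = |-36| / √676 = 36/√676 ≈ 1.385.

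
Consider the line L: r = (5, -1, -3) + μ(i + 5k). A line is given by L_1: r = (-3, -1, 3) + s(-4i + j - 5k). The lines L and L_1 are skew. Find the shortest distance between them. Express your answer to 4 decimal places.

2.9035

Common perpendicular direction n = (1, 0, 5) × (-4, 1, -5) = (-5, -15, 1).
With w = (-3, -1, 3) − (5, -1, -3) = (-8, 0, 6), w · n = 46.
Distance = |w · n| / |n| = |46| / √251 ≈ 2.9035.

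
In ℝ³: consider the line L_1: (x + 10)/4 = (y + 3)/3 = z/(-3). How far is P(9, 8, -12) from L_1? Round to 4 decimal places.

L_1 has direction (4, 3, -3) through (-10, -3, 0).
Taking (-10, -3, 0) on L_1 with direction v = (4, 3, -3): w = P − (-10, -3, 0) = (19, 11, -12), and w × v = (3, 9, 13).
Distance = |w × v| / |v| = √259 / √34 ≈ 2.7600.

2.7600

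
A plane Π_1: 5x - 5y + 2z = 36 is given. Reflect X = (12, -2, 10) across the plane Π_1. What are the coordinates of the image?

(2, 8, 6)

λ = (n·X − d)/|n|² = (90 − 36)/54 = 1.
Reflection = X − 2λn = (12, -2, 10) − 2·(5, -5, 2) = (2, 8, 6).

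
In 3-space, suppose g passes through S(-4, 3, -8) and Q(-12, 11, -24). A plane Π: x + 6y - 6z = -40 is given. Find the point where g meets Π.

A direction vector for g is Q − S = (-8, 8, -16).
Substitute r = (-4, 3, -8) + t(-8, 8, -16) into the plane: 62 + 136t = -40, so t = -3/4.
Intersection: (-4, 3, -8) + (-3/4)·(-8, 8, -16) = (2, -3, 4).

(2, -3, 4)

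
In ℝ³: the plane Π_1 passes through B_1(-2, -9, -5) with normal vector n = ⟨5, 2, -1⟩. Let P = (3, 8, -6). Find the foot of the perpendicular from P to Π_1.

Π_1: n·r = n·B_1 gives 5x + 2y - z = -23.
Foot = P − λn with λ = (n·P − d)/|n|² = (37 − (-23))/30 = 2.
Foot = (3, 8, -6) − 2·(5, 2, -1) = (-7, 4, -4).

(-7, 4, -4)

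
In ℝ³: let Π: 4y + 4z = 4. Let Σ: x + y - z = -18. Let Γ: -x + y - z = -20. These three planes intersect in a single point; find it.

Solving the 3×3 linear system 4y + 4z = 4, x + y - z = -18, -x + y - z = -20 (e.g. by elimination or Cramer's rule, determinant = 16) gives (1, -9, 10).

(1, -9, 10)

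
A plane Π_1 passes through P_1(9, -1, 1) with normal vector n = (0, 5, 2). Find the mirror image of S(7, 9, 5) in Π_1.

Π_1: n·r = n·P_1 gives 5y + 2z = -3.
λ = (n·S − d)/|n|² = (55 − (-3))/29 = 2.
Reflection = S − 2λn = (7, 9, 5) − 4·(0, 5, 2) = (7, -11, -3).

(7, -11, -3)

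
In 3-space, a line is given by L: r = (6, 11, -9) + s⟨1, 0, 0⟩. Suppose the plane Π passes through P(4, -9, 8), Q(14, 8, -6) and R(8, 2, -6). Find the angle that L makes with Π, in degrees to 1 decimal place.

PQ = (10, 17, -14), PR = (4, 11, -14); a normal to Π is PQ × PR = (-84, 84, 42).
Using P: Π has equation -84x + 84y + 42z = -756.
sin θ = |n·v| / (|n||v|) = |-84| / (√15876 · √1) = 0.66667.
θ ≈ 41.8°.

41.8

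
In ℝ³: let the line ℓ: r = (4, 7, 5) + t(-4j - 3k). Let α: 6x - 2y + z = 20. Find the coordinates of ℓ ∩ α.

Substitute r = (4, 7, 5) + t(0, -4, -3) into the plane: 15 + 5t = 20, so t = 1.
Intersection: (4, 7, 5) + 1·(0, -4, -3) = (4, 3, 2).

(4, 3, 2)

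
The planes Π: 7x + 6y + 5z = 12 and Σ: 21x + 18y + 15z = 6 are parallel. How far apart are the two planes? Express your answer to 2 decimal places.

Rescale Σ by 1/3: 7x + 6y + 5z = 2. Then distance = |12 − 2| / √110 ≈ 0.95.

0.95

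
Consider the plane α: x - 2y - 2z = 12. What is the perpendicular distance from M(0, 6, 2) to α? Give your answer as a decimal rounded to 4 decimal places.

9.3333

n·M − d = (1)·(0) + (-2)·(6) + (-2)·(2) − 12 = -28; |n| = √9.
Distance = |-28| / √9 = 28/√9 ≈ 9.3333.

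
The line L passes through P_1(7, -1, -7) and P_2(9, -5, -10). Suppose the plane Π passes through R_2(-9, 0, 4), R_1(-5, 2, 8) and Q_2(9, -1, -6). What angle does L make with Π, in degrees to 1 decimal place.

A direction vector for L is P_2 − P_1 = (2, -4, -3).
R_2R_1 = (4, 2, 4), R_2Q_2 = (18, -1, -10); a normal to Π is R_2R_1 × R_2Q_2 = (-16, 112, -40).
Using R_2: Π has equation -16x + 112y - 40z = -16.
sin θ = |n·v| / (|n||v|) = |-360| / (√14400 · √29) = 0.55709.
θ ≈ 33.9°.

33.9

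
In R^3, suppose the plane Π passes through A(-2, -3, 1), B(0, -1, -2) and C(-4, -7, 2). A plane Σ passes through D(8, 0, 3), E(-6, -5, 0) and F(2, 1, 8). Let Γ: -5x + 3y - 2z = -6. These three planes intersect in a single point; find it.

AB = (2, 2, -3), AC = (-2, -4, 1); a normal to Π is AB × AC = (-10, 4, -4).
Using A: Π has equation -10x + 4y - 4z = 4.
DE = (-14, -5, -3), DF = (-6, 1, 5); a normal to Σ is DE × DF = (-22, 88, -44).
Using D: Σ has equation -22x + 88y - 44z = -308.
Solving the 3×3 linear system -10x + 4y - 4z = 4, -22x + 88y - 44z = -308, -5x + 3y - 2z = -6 (e.g. by elimination or Cramer's rule, determinant = -352) gives (0, -8, -9).

(0, -8, -9)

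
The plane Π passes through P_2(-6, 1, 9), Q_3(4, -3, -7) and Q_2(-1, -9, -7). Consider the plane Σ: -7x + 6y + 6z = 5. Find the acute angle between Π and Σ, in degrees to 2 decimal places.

65.69

P_2Q_3 = (10, -4, -16), P_2Q_2 = (5, -10, -16); a normal to Π is P_2Q_3 × P_2Q_2 = (-96, 80, -80).
Using P_2: Π has equation -96x + 80y - 80z = -64.
cos θ = |n₁·n₂| / (|n₁||n₂|) = |672| / (√22016 · √121).
θ = arccos(0.41173) ≈ 65.69°.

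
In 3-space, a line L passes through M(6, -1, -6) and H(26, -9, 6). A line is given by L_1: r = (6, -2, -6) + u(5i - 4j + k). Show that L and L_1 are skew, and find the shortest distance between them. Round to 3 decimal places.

A direction vector for L is H − M = (20, -8, 12).
Common perpendicular direction n = (20, -8, 12) × (5, -4, 1) = (40, 40, -40).
With w = (6, -2, -6) − (6, -1, -6) = (0, -1, 0), w · n = -40.
Since n ≠ 0 the lines are not parallel, and w · n = -40 ≠ 0 so they do not intersect; hence they are skew.
Distance = |w · n| / |n| = |-40| / √4800 ≈ 0.577.

0.577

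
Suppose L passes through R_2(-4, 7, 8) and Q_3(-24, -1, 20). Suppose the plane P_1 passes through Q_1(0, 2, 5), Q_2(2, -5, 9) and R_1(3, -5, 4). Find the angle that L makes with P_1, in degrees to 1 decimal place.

A direction vector for L is Q_3 − R_2 = (-20, -8, 12).
Q_1Q_2 = (2, -7, 4), Q_1R_1 = (3, -7, -1); a normal to P_1 is Q_1Q_2 × Q_1R_1 = (35, 14, 7).
Using Q_1: P_1 has equation 35x + 14y + 7z = 63.
sin θ = |n·v| / (|n||v|) = |-728| / (√1470 · √608) = 0.77005.
θ ≈ 50.4°.

50.4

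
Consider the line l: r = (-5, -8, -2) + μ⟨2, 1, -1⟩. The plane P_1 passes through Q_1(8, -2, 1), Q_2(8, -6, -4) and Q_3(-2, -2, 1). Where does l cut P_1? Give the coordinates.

Q_1Q_2 = (0, -4, -5), Q_1Q_3 = (-10, 0, 0); a normal to P_1 is Q_1Q_2 × Q_1Q_3 = (0, 50, -40).
Using Q_1: P_1 has equation 50y - 40z = -140.
Substitute r = (-5, -8, -2) + t(2, 1, -1) into the plane: -320 + 90t = -140, so t = 2.
Intersection: (-5, -8, -2) + 2·(2, 1, -1) = (-1, -6, -4).

(-1, -6, -4)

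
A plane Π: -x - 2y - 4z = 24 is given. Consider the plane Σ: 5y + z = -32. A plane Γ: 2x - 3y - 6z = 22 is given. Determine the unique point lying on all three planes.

Solving the 3×3 linear system -x - 2y - 4z = 24, 5y + z = -32, 2x - 3y - 6z = 22 (e.g. by elimination or Cramer's rule, determinant = 63) gives (-4, -6, -2).

(-4, -6, -2)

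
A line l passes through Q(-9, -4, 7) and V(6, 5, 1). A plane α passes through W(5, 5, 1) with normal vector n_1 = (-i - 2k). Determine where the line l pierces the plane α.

A direction vector for l is V − Q = (15, 9, -6).
α: n_1·r = n_1·W gives -x - 2z = -7.
Substitute r = (-9, -4, 7) + t(15, 9, -6) into the plane: -5 + (-3)t = -7, so t = 2/3.
Intersection: (-9, -4, 7) + (2/3)·(15, 9, -6) = (1, 2, 3).

(1, 2, 3)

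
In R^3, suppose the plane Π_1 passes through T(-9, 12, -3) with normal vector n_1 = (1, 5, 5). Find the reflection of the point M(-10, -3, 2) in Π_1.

(-8, 7, 12)

Π_1: n_1·r = n_1·T gives x + 5y + 5z = 36.
λ = (n·M − d)/|n|² = (-15 − 36)/51 = -1.
Reflection = M − 2λn = (-10, -3, 2) − (-2)·(1, 5, 5) = (-8, 7, 12).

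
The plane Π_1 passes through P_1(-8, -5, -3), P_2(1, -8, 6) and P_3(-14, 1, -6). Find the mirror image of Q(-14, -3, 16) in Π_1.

P_1P_2 = (9, -3, 9), P_1P_3 = (-6, 6, -3); a normal to Π_1 is P_1P_2 × P_1P_3 = (-45, -27, 36).
Using P_1: Π_1 has equation -45x - 27y + 36z = 387.
λ = (n·Q − d)/|n|² = (1287 − 387)/4050 = 2/9.
Reflection = Q − 2λn = (-14, -3, 16) − (4/9)·(-45, -27, 36) = (6, 9, 0).

(6, 9, 0)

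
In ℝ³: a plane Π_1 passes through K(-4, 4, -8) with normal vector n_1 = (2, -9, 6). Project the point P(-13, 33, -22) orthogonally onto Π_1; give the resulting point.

(-7, 6, -4)

Π_1: n_1·r = n_1·K gives 2x - 9y + 6z = -92.
Foot = P − λn with λ = (n·P − d)/|n|² = (-455 − (-92))/121 = -3.
Foot = (-13, 33, -22) − (-3)·(2, -9, 6) = (-7, 6, -4).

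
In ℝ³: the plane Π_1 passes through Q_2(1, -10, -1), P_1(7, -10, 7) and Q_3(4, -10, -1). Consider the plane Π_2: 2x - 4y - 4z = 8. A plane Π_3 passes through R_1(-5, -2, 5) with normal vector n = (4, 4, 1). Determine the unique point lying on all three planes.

(2, -10, 9)

Q_2P_1 = (6, 0, 8), Q_2Q_3 = (3, 0, 0); a normal to Π_1 is Q_2P_1 × Q_2Q_3 = (0, 24, 0).
Using Q_2: Π_1 has equation 24y = -240.
Π_3: n·r = n·R_1 gives 4x + 4y + z = -23.
Solving the 3×3 linear system 24y = -240, 2x - 4y - 4z = 8, 4x + 4y + z = -23 (e.g. by elimination or Cramer's rule, determinant = -432) gives (2, -10, 9).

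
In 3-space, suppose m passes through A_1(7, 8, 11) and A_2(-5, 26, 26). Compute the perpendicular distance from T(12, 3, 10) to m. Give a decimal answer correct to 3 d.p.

A direction vector for m is A_2 − A_1 = (-12, 18, 15).
Taking (7, 8, 11) on m with direction v = (-12, 18, 15): w = T − (7, 8, 11) = (5, -5, -1), and w × v = (-57, -63, 30).
Distance = |w × v| / |v| = √8118 / √693 ≈ 3.423.

3.423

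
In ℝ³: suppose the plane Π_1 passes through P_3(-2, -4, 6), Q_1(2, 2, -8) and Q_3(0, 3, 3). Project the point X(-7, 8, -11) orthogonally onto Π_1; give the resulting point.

(3, 6, -9)

P_3Q_1 = (4, 6, -14), P_3Q_3 = (2, 7, -3); a normal to Π_1 is P_3Q_1 × P_3Q_3 = (80, -16, 16).
Using P_3: Π_1 has equation 80x - 16y + 16z = 0.
Foot = X − λn with λ = (n·X − d)/|n|² = (-864 − 0)/6912 = -1/8.
Foot = (-7, 8, -11) − (-1/8)·(80, -16, 16) = (3, 6, -9).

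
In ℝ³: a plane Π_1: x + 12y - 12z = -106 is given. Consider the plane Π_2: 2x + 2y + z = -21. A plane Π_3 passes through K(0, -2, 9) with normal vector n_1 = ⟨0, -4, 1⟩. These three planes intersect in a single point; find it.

Π_3: n_1·r = n_1·K gives -4y + z = 17.
Solving the 3×3 linear system x + 12y - 12z = -106, 2x + 2y + z = -21, -4y + z = 17 (e.g. by elimination or Cramer's rule, determinant = 78) gives (-10, -3, 5).

(-10, -3, 5)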